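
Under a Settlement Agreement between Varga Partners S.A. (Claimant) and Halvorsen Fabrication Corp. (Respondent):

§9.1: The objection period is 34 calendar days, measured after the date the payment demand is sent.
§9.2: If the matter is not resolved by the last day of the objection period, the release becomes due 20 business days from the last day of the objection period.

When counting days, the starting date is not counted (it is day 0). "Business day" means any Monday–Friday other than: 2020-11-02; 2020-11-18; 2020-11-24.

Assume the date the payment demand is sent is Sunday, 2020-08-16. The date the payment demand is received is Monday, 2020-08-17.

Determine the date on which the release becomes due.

2020-10-16

Adding 34 calendar days to 2020-08-16 gives 2020-09-19, which is the last day of the objection period.
The date on which the release becomes due: 20 business days after Saturday, 2020-09-19, skipping weekends — Sep 21, Sep 22, Sep 23, Sep 24, …, Oct 14, Oct 15, Oct 16 — lands on Friday, 2020-10-16.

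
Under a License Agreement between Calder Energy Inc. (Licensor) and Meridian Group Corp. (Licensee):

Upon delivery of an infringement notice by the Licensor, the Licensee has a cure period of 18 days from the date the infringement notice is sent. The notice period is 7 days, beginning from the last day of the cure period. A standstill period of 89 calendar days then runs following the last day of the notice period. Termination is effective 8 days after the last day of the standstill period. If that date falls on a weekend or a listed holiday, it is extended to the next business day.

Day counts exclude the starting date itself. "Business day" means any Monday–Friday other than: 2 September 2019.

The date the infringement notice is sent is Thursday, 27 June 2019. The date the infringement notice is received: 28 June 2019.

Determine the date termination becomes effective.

The last day of the cure period: 18 calendar days after 27 June 2019 is 15 July 2019.
Adding 7 calendar days to 15 July 2019 gives 22 July 2019, which is the last day of the notice period.
The last day of the standstill period: 22 July 2019 + 89 days = 19 October 2019.
Adding 8 calendar days to 19 October 2019 gives 27 October 2019, which is the date termination becomes effective. That falls on a Sunday, so it rolls to the next business day, Monday, 28 October 2019.

28 October 2019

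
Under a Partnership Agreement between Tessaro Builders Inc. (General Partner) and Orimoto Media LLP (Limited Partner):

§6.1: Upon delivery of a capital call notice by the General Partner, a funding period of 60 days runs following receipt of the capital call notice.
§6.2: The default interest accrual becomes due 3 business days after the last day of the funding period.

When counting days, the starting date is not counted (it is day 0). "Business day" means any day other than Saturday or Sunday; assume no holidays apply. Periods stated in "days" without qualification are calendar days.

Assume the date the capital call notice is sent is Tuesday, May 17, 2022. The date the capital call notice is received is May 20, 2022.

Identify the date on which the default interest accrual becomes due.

The last day of the funding period: 60 calendar days after May 20, 2022 is Jul 19, 2022.
The date on which the default interest accrual becomes due: counting 3 business days from Tuesday, Jul 19, 2022 (Jul 20, Jul 21, Jul 22, skipping weekends) reaches Friday, Jul 22, 2022.

Jul 22, 2022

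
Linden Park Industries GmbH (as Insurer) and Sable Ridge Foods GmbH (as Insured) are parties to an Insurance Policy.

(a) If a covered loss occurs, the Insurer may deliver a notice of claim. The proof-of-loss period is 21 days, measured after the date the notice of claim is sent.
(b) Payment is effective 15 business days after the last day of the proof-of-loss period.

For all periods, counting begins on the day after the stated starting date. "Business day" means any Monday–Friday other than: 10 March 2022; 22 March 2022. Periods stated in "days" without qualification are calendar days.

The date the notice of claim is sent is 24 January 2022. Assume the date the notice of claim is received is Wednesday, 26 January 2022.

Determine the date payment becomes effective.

7 March 2022

Adding 21 calendar days to 24 January 2022 gives 14 February 2022, which is the last day of the proof-of-loss period.
The date payment becomes effective: counting 15 business days from Monday, 14 February 2022 (Feb 15, Feb 16, Feb 17, Feb 18, …, Mar 3, Mar 4, Mar 7, skipping weekends) reaches Monday, 7 March 2022.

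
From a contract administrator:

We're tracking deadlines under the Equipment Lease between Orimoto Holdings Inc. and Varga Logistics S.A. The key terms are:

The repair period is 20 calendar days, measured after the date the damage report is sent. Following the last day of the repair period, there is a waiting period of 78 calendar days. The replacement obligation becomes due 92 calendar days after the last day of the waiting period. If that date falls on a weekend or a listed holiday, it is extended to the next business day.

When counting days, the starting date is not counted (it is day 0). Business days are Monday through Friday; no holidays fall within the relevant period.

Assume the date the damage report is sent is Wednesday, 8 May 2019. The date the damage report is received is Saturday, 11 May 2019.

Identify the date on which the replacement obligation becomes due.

The last day of the repair period: 20 calendar days after 8 May 2019 is 28 May 2019.
The last day of the waiting period: 28 May 2019 + 78 days = 14 August 2019.
Adding 92 calendar days to 14 August 2019 gives 14 November 2019, which is the date on which the replacement obligation becomes due. 14 November 2019 is a Thursday, so no roll-forward applies.

14 November 2019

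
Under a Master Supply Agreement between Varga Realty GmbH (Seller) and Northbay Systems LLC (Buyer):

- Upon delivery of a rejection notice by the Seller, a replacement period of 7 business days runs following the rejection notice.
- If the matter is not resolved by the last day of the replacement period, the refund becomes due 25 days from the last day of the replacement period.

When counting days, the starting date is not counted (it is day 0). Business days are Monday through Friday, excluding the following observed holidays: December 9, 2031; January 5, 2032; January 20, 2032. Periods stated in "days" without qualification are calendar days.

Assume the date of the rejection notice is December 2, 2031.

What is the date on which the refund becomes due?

January 6, 2032

The last day of the replacement period: counting 7 business days from Tuesday, December 2, 2031 (Dec 3, Dec 4, Dec 5, Dec 8, Dec 10, Dec 11, Dec 12, skipping weekends and the listed holiday on Dec 9) reaches Friday, December 12, 2031.
The date on which the refund becomes due: December 12, 2031 + 25 days = January 6, 2032.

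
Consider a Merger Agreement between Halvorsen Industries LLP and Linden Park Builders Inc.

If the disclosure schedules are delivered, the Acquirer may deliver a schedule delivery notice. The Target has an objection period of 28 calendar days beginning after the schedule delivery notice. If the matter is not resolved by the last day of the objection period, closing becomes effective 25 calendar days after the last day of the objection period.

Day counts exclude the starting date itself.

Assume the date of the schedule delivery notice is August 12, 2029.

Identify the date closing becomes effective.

The last day of the objection period: 28 calendar days after August 12, 2029 is September 9, 2029.
The date closing becomes effective: September 9, 2029 + 25 days = October 4, 2029.

October 4, 2029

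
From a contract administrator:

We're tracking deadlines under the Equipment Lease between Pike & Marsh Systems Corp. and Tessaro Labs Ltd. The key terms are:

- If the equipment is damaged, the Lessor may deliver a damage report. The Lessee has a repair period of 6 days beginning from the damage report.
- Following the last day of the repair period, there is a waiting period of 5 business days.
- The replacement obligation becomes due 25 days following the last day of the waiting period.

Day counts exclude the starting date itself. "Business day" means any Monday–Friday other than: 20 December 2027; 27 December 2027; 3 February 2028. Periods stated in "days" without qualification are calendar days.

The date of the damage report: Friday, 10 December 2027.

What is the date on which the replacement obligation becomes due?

Adding 6 calendar days to 10 December 2027 gives 16 December 2027, which is the last day of the repair period.
The last day of the waiting period: counting 5 business days from Thursday, 16 December 2027 (Dec 17, Dec 21, Dec 22, Dec 23, Dec 24, skipping weekends and the listed holiday on Dec 20) reaches Friday, 24 December 2027.
Adding 25 calendar days to 24 December 2027 gives 18 January 2028, which is the date on which the replacement obligation becomes due.

18 January 2028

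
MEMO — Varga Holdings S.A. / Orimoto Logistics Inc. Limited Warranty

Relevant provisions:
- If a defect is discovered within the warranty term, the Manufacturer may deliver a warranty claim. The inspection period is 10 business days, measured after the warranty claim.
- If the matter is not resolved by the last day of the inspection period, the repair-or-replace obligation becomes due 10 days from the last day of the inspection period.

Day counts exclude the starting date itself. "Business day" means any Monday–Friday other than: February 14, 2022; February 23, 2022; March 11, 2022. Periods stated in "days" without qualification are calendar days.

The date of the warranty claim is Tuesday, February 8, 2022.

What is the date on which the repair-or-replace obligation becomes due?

March 6, 2022

The last day of the inspection period: 10 business days after Tuesday, February 8, 2022, skipping weekends and the listed holidays on Feb 14, Feb 23 — Feb 9, Feb 10, Feb 11, Feb 15, Feb 16, Feb 17, Feb 18, Feb 21, Feb 22, Feb 24 — lands on Thursday, February 24, 2022.
Adding 10 calendar days to February 24, 2022 gives March 6, 2022, which is the date on which the repair-or-replace obligation becomes due.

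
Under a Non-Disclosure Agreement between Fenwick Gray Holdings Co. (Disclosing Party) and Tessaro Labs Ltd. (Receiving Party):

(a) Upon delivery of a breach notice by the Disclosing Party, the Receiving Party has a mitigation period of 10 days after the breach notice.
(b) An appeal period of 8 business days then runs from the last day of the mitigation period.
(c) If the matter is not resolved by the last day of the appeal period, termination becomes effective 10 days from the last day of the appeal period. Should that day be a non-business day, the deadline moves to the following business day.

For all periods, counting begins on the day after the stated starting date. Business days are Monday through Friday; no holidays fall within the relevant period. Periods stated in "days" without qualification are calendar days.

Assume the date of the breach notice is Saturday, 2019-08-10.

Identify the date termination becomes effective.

The last day of the mitigation period: 2019-08-10 + 10 days = 2019-08-20.
The last day of the appeal period: counting 8 business days from Tuesday, 2019-08-20 (Aug 21, Aug 22, Aug 23, Aug 26, Aug 27, Aug 28, Aug 29, Aug 30, skipping weekends) reaches Friday, 2019-08-30.
Adding 10 calendar days to 2019-08-30 gives 2019-09-09, which is the date termination becomes effective. 2019-09-09 is a Monday, so no roll-forward applies.

2019-09-09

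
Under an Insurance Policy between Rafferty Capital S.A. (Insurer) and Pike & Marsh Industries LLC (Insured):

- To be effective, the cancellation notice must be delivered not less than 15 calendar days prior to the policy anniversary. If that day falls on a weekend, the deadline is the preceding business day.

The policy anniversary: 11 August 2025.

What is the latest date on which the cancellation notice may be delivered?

25 July 2025

Counting back 15 calendar days from 11 August 2025 gives 27 July 2025. That is a Sunday, so the deadline moves back to Friday, 25 July 2025.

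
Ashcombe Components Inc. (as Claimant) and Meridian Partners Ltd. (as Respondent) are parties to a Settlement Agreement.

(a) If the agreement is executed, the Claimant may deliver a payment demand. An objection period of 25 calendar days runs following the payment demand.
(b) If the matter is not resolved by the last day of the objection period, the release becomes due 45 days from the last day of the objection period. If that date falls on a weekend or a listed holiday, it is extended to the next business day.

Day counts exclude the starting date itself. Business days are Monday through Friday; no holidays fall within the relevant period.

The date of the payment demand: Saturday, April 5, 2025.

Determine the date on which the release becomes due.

Adding 25 calendar days to April 5, 2025 gives April 30, 2025, which is the last day of the objection period.
Adding 45 calendar days to April 30, 2025 gives June 14, 2025, which is the date on which the release becomes due. That falls on a Saturday, so it rolls to the next business day, Monday, June 16, 2025.

June 16, 2025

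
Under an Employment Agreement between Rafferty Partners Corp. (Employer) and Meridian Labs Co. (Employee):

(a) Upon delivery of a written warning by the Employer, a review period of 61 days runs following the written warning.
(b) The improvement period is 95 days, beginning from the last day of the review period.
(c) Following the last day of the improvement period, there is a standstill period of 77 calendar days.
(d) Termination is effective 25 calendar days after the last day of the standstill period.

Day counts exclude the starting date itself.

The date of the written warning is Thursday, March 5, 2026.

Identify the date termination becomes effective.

The last day of the review period: 61 calendar days after March 5, 2026 is May 5, 2026.
The last day of the improvement period: May 5, 2026 + 95 days = August 8, 2026.
Adding 77 calendar days to August 8, 2026 gives October 24, 2026, which is the last day of the standstill period.
The date termination becomes effective: 25 calendar days after October 24, 2026 is November 18, 2026.

November 18, 2026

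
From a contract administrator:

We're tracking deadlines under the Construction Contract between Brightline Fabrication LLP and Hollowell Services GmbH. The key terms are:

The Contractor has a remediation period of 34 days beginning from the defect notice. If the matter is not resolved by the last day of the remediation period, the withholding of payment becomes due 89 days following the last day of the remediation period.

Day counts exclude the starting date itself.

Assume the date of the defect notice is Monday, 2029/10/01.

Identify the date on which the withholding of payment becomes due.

The last day of the remediation period: 34 calendar days after 2029/10/01 is 2029/11/04.
Adding 89 calendar days to 2029/11/04 gives 2030/02/01, which is the date on which the withholding of payment becomes due.

2030/02/01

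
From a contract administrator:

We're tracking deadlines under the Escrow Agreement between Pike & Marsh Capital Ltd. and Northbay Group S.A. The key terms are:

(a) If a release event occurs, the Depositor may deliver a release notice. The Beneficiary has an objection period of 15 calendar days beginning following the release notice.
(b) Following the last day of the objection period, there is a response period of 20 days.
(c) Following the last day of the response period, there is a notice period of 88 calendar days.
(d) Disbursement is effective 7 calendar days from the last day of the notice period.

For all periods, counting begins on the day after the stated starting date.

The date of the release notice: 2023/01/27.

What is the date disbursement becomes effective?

The last day of the objection period: 2023/01/27 + 15 days = 2023/02/11.
Adding 20 calendar days to 2023/02/11 gives 2023/03/03, which is the last day of the response period.
The last day of the notice period: 88 calendar days after 2023/03/03 is 2023/05/30.
The date disbursement becomes effective: 2023/05/30 + 7 days = 2023/06/06.

2023/06/06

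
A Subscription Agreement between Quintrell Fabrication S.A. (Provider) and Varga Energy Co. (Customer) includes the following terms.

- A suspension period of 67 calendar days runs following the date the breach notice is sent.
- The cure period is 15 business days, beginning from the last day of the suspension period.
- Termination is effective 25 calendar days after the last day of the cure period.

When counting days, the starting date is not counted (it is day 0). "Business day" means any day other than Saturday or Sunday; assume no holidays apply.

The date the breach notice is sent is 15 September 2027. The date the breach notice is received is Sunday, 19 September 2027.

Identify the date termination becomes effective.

4 January 2028

The last day of the suspension period: 67 calendar days after 15 September 2027 is 21 November 2027.
From Sunday, 21 November 2027, 15 business days (Nov 22, Nov 23, Nov 24, Nov 25, …, Dec 8, Dec 9, Dec 10, skipping weekends) brings us to Friday, 10 December 2027, which is the last day of the cure period.
Adding 25 calendar days to 10 December 2027 gives 4 January 2028, which is the date termination becomes effective.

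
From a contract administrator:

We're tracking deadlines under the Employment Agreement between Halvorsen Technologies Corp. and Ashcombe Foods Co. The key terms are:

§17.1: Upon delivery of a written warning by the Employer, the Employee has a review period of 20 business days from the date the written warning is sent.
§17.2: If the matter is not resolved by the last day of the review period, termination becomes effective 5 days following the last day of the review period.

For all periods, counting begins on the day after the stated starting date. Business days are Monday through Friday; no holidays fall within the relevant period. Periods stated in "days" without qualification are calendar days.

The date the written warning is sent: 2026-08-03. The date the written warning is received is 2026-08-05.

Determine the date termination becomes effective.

2026-09-05

The last day of the review period: counting 20 business days from Monday, 2026-08-03 (Aug 4, Aug 5, Aug 6, Aug 7, …, Aug 27, Aug 28, Aug 31, skipping weekends) reaches Monday, 2026-08-31.
Adding 5 calendar days to 2026-08-31 gives 2026-09-05, which is the date termination becomes effective.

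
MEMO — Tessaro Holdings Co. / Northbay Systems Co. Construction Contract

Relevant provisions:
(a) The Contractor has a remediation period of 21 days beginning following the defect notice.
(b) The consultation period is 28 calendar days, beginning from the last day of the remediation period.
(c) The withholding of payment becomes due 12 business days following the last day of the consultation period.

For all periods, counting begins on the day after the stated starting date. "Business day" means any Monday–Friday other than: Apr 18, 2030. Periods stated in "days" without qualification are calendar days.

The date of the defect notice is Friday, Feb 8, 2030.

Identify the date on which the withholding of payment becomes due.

Apr 16, 2030

Adding 21 calendar days to Feb 8, 2030 gives Mar 1, 2030, which is the last day of the remediation period.
Adding 28 calendar days to Mar 1, 2030 gives Mar 29, 2030, which is the last day of the consultation period.
From Friday, Mar 29, 2030, 12 business days (Apr 1, Apr 2, Apr 3, Apr 4, …, Apr 12, Apr 15, Apr 16, skipping weekends) brings us to Tuesday, Apr 16, 2030, which is the date on which the withholding of payment becomes due.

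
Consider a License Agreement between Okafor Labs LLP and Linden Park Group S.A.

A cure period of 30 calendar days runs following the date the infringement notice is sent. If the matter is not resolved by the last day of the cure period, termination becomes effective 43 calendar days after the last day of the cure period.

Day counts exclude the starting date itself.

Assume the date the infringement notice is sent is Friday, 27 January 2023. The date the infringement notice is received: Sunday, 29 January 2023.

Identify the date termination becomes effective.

10 April 2023

The last day of the cure period: 30 calendar days after 27 January 2023 is 26 February 2023.
The date termination becomes effective: 43 calendar days after 26 February 2023 is 10 April 2023.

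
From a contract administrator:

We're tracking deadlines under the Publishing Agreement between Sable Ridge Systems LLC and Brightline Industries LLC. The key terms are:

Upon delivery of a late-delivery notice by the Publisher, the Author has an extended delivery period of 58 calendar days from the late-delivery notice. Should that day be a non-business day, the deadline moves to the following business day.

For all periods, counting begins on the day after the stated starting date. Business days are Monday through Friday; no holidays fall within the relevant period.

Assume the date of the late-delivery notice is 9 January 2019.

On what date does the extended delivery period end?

Adding 58 calendar days to 9 January 2019 gives 8 March 2019, which is the last day of the extended delivery period. 8 March 2019 is a Friday, so no roll-forward applies.

8 March 2019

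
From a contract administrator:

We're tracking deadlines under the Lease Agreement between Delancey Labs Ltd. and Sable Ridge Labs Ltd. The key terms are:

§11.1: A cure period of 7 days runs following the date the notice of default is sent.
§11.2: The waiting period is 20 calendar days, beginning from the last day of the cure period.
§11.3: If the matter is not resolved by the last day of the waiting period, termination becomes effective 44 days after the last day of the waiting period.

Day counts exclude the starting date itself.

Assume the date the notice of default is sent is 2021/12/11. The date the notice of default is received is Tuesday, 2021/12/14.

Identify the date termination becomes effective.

2022/02/20

Adding 7 calendar days to 2021/12/11 gives 2021/12/18, which is the last day of the cure period.
Adding 20 calendar days to 2021/12/18 gives 2022/01/07, which is the last day of the waiting period.
The date termination becomes effective: 2022/01/07 + 44 days = 2022/02/20.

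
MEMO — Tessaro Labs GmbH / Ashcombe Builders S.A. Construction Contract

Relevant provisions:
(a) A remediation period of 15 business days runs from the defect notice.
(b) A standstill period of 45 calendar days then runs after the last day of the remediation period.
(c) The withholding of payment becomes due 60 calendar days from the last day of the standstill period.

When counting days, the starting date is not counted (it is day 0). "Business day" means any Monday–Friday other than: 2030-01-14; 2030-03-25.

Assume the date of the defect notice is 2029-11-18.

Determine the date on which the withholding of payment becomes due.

The last day of the remediation period: 15 business days after Sunday, 2029-11-18, skipping weekends — Nov 19, Nov 20, Nov 21, Nov 22, …, Dec 5, Dec 6, Dec 7 — lands on Friday, 2029-12-07.
The last day of the standstill period: 45 calendar days after 2029-12-07 is 2030-01-21.
The date on which the withholding of payment becomes due: 2030-01-21 + 60 days = 2030-03-22.

2030-03-22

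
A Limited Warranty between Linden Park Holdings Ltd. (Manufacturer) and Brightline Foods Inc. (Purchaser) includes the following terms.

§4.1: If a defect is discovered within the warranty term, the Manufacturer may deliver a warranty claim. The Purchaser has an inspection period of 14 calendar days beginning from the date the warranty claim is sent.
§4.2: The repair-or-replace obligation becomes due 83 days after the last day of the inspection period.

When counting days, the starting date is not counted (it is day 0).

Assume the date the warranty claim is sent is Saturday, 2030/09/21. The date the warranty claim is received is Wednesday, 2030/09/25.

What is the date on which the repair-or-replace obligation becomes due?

The last day of the inspection period: 14 calendar days after 2030/09/21 is 2030/10/05.
Adding 83 calendar days to 2030/10/05 gives 2030/12/27, which is the date on which the repair-or-replace obligation becomes due.

2030/12/27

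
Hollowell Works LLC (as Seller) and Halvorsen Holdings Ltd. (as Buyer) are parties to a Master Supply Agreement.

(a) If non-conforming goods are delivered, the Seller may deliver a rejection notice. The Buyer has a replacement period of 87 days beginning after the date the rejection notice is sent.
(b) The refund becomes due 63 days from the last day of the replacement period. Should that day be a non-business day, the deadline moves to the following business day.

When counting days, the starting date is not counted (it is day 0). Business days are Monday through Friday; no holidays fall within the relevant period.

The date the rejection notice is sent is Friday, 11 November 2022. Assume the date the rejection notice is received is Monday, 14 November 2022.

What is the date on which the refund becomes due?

10 April 2023

Adding 87 calendar days to 11 November 2022 gives 6 February 2023, which is the last day of the replacement period.
Adding 63 calendar days to 6 February 2023 gives 10 April 2023, which is the date on which the refund becomes due. 10 April 2023 is a Monday, so no roll-forward applies.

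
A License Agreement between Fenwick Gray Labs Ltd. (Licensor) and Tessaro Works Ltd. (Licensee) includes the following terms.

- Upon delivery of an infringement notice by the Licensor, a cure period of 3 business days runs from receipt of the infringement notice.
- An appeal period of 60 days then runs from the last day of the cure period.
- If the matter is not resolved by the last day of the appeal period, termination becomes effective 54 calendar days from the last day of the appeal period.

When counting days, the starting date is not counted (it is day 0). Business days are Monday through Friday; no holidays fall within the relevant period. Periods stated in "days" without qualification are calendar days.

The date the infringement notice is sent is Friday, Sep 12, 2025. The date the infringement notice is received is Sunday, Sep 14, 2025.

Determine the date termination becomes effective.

The last day of the cure period: 3 business days after Sunday, Sep 14, 2025, skipping weekends — Sep 15, Sep 16, Sep 17 — lands on Wednesday, Sep 17, 2025.
The last day of the appeal period: 60 calendar days after Sep 17, 2025 is Nov 16, 2025.
Adding 54 calendar days to Nov 16, 2025 gives Jan 9, 2026, which is the date termination becomes effective.

Jan 9, 2026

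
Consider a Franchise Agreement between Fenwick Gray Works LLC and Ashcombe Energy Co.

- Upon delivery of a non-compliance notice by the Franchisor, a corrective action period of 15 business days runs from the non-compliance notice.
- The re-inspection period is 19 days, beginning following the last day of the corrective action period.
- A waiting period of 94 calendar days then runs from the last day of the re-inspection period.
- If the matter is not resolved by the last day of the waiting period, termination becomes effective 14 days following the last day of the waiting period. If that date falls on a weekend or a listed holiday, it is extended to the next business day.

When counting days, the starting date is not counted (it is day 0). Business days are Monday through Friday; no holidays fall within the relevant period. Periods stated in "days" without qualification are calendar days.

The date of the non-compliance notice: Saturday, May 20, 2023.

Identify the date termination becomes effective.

October 16, 2023

The last day of the corrective action period: 15 business days after Saturday, May 20, 2023, skipping weekends — May 22, May 23, May 24, May 25, …, Jun 7, Jun 8, Jun 9 — lands on Friday, June 9, 2023.
The last day of the re-inspection period: June 9, 2023 + 19 days = June 28, 2023.
The last day of the waiting period: 94 calendar days after June 28, 2023 is September 30, 2023.
The date termination becomes effective: September 30, 2023 + 14 days = October 14, 2023. That falls on a Saturday, so it rolls to the next business day, Monday, October 16, 2023.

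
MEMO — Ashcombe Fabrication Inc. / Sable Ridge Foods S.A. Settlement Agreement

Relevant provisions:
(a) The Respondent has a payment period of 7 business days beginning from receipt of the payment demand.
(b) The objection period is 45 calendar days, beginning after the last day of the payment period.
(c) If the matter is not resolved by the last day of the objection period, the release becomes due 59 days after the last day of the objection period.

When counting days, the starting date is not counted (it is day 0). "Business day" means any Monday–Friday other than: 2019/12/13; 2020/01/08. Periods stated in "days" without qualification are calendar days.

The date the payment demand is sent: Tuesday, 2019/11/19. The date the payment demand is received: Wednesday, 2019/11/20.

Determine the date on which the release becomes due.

2020/03/12

The last day of the payment period: 7 business days after Wednesday, 2019/11/20, skipping weekends — Nov 21, Nov 22, Nov 25, Nov 26, Nov 27, Nov 28, Nov 29 — lands on Friday, 2019/11/29.
Adding 45 calendar days to 2019/11/29 gives 2020/01/13, which is the last day of the objection period.
Adding 59 calendar days to 2020/01/13 gives 2020/03/12, which is the date on which the release becomes due.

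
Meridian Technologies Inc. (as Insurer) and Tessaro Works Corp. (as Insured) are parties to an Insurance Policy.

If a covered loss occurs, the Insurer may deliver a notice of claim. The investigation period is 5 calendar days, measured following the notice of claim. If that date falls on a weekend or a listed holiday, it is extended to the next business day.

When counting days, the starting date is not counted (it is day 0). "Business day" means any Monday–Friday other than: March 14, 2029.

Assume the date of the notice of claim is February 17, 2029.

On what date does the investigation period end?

The last day of the investigation period: 5 calendar days after February 17, 2029 is February 22, 2029. February 22, 2029 is a Thursday and is not a listed holiday, so no roll-forward applies.

February 22, 2029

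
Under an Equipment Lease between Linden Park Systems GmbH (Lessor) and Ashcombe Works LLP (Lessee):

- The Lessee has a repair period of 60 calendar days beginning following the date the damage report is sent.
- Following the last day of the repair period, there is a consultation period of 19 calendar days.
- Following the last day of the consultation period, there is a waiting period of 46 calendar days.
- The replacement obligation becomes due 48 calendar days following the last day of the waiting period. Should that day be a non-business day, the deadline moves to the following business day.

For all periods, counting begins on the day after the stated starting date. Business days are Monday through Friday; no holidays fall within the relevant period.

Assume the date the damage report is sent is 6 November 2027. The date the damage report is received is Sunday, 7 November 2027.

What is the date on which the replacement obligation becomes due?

27 April 2028

Adding 60 calendar days to 6 November 2027 gives 5 January 2028, which is the last day of the repair period.
The last day of the consultation period: 5 January 2028 + 19 days = 24 January 2028.
Adding 46 calendar days to 24 January 2028 gives 10 March 2028, which is the last day of the waiting period.
The date on which the replacement obligation becomes due: 10 March 2028 + 48 days = 27 April 2028. 27 April 2028 is a Thursday, so no roll-forward applies.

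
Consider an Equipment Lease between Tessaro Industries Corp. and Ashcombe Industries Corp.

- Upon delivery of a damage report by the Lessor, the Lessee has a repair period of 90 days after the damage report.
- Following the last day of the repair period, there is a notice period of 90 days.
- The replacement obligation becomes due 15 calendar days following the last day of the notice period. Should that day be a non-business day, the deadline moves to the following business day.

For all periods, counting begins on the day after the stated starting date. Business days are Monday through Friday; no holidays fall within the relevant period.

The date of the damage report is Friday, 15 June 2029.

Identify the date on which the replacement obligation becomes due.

27 December 2029

The last day of the repair period: 90 calendar days after 15 June 2029 is 13 September 2029.
Adding 90 calendar days to 13 September 2029 gives 12 December 2029, which is the last day of the notice period.
The date on which the replacement obligation becomes due: 15 calendar days after 12 December 2029 is 27 December 2029. 27 December 2029 is a Thursday, so no roll-forward applies.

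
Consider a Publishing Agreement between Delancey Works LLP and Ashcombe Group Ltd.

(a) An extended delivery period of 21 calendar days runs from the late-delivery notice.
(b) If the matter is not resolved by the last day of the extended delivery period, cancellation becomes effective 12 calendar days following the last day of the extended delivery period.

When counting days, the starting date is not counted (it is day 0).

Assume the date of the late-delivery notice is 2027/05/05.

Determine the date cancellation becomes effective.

2027/06/07

The last day of the extended delivery period: 21 calendar days after 2027/05/05 is 2027/05/26.
The date cancellation becomes effective: 12 calendar days after 2027/05/26 is 2027/06/07.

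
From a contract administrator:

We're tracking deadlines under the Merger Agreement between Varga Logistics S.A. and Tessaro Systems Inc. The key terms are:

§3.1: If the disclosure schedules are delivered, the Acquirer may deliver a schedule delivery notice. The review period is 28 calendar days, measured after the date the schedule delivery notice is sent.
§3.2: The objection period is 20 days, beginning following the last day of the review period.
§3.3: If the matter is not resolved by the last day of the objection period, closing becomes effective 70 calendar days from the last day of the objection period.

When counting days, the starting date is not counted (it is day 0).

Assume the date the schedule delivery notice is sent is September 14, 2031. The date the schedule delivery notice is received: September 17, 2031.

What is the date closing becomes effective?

The last day of the review period: 28 calendar days after September 14, 2031 is October 12, 2031.
The last day of the objection period: October 12, 2031 + 20 days = November 1, 2031.
The date closing becomes effective: November 1, 2031 + 70 days = January 10, 2032.

January 10, 2032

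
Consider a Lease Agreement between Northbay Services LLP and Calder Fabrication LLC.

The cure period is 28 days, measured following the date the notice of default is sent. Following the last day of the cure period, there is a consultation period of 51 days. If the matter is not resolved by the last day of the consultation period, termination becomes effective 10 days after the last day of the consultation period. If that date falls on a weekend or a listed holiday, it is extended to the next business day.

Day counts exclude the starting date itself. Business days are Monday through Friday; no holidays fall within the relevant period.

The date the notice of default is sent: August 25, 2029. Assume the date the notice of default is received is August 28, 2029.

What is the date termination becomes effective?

The last day of the cure period: 28 calendar days after August 25, 2029 is September 22, 2029.
The last day of the consultation period: 51 calendar days after September 22, 2029 is November 12, 2029.
The date termination becomes effective: November 12, 2029 + 10 days = November 22, 2029. November 22, 2029 is a Thursday, so no roll-forward applies.

November 22, 2029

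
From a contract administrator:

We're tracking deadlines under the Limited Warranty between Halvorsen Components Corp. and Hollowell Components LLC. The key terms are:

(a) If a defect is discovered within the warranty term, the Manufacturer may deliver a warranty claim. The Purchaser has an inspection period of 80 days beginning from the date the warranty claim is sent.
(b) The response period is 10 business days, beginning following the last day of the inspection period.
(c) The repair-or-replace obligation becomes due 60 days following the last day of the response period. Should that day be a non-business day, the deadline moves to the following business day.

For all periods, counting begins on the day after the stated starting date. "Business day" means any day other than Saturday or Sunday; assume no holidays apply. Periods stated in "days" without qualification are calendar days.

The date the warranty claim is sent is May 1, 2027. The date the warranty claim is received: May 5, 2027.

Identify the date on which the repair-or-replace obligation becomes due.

Adding 80 calendar days to May 1, 2027 gives July 20, 2027, which is the last day of the inspection period.
The last day of the response period: counting 10 business days from Tuesday, July 20, 2027 (Jul 21, Jul 22, Jul 23, Jul 26, Jul 27, Jul 28, Jul 29, Jul 30, Aug 2, Aug 3, skipping weekends) reaches Tuesday, August 3, 2027.
Adding 60 calendar days to August 3, 2027 gives October 2, 2027, which is the date on which the repair-or-replace obligation becomes due. That falls on a Saturday, so it rolls to the next business day, Monday, October 4, 2027.

October 4, 2027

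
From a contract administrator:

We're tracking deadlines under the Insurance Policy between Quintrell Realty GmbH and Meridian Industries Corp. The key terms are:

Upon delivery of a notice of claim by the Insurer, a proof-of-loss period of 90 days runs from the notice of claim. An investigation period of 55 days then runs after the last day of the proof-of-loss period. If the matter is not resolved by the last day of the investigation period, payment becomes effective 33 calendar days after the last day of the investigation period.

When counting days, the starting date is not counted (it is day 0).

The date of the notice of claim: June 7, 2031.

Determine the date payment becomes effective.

December 2, 2031

Adding 90 calendar days to June 7, 2031 gives September 5, 2031, which is the last day of the proof-of-loss period.
The last day of the investigation period: 55 calendar days after September 5, 2031 is October 30, 2031.
The date payment becomes effective: 33 calendar days after October 30, 2031 is December 2, 2031.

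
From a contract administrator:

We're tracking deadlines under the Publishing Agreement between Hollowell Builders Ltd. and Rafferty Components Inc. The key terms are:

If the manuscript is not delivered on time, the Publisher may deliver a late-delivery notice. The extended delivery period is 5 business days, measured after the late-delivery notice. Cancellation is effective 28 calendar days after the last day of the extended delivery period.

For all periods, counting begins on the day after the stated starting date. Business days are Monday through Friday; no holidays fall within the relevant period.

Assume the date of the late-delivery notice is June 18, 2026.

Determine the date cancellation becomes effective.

July 23, 2026

From Thursday, June 18, 2026, 5 business days (Jun 19, Jun 22, Jun 23, Jun 24, Jun 25, skipping weekends) brings us to Thursday, June 25, 2026, which is the last day of the extended delivery period.
The date cancellation becomes effective: June 25, 2026 + 28 days = July 23, 2026.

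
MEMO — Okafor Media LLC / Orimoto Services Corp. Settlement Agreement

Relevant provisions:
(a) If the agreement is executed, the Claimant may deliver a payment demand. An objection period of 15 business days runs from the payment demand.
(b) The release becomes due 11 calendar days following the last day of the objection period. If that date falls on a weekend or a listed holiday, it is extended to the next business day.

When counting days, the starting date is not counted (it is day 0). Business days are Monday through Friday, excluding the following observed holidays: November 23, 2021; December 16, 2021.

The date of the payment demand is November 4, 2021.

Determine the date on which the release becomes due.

The last day of the objection period: 15 business days after Thursday, November 4, 2021, skipping weekends and the listed holiday on Nov 23 — Nov 5, Nov 8, Nov 9, Nov 10, …, Nov 24, Nov 25, Nov 26 — lands on Friday, November 26, 2021.
The date on which the release becomes due: November 26, 2021 + 11 days = December 7, 2021. December 7, 2021 is a Tuesday and is not a listed holiday, so no roll-forward applies.

December 7, 2021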